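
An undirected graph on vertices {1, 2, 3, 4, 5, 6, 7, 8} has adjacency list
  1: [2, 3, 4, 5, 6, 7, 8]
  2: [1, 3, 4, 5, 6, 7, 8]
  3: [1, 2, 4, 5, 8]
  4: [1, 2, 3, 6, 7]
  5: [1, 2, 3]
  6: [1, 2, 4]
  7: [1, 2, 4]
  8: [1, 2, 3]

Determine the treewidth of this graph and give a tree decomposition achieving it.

Treewidth 3.
One such decomposition:
Bags: B1 = {1, 2, 3, 4}  B2 = {1, 2, 3, 5}  B3 = {1, 2, 3, 8}  B4 = {1, 2, 4, 7}  B5 = {1, 2, 4, 6}
Tree: B1–B2, B2–B3, B1–B4, B1–B5

Each bag holds 4 vertices, so the decomposition has width 3, which upper-bounds the treewidth. On the other hand G contains the 4-clique {1, 2, 3, 8}. A clique must lie in a single bag of any decomposition, so no decomposition can have width below 3. Hence tw(G) = 3 exactly.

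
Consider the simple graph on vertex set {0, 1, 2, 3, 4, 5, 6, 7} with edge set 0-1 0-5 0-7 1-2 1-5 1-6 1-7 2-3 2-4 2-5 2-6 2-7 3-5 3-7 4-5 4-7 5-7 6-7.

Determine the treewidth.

3

A width-3 tree decomposition is:
Bags: B1 = {1, 2, 6, 7}  B2 = {1, 2, 5, 7}  B3 = {2, 3, 5, 7}  B4 = {0, 1, 5, 7}  B5 = {2, 4, 5, 7}
Tree: B1–B2, B2–B3, B2–B4, B3–B5
Each bag holds 4 vertices, so the decomposition has width 3, which upper-bounds the treewidth. For the lower bound, the 4 vertices {0, 1, 5, 7} are pairwise adjacent, and any tree decomposition puts a clique entirely inside one bag — forcing width ≥ 3. The upper and lower bounds meet at 3, so that is the treewidth.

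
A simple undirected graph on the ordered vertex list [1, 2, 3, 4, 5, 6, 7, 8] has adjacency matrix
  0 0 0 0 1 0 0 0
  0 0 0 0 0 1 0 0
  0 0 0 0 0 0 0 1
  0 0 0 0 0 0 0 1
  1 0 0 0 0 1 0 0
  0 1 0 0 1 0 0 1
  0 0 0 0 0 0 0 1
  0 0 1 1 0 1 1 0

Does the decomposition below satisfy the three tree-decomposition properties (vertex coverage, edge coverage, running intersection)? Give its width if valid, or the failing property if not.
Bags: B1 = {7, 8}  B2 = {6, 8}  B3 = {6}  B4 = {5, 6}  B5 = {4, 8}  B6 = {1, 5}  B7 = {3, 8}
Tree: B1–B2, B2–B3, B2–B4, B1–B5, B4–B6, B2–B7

A tree decomposition must satisfy three properties: every vertex lies in some bag; for every edge, both endpoints lie together in some bag; and for every vertex, the bags containing it form a connected subtree. Here vertex 2 appears in no bag, so the decomposition is invalid.

No — vertex 2 appears in no bag.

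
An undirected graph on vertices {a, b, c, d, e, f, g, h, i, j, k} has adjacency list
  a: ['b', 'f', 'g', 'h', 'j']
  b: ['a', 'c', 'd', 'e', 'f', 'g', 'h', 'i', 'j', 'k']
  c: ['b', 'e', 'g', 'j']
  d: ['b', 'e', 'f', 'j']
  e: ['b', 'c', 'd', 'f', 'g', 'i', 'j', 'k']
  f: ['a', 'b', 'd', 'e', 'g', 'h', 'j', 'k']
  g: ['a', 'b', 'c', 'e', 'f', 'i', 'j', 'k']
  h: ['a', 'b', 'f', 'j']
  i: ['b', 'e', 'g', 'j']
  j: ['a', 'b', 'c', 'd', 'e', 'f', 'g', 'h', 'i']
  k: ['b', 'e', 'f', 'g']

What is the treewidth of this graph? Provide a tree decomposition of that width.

Every bag has size at most 5, so the width is 5 − 1 = 4 and tw(G) ≤ 4. On the other hand G contains the 5-clique {b, c, e, g, j}. A clique must lie in a single bag of any decomposition, so no decomposition can have width below 4. Therefore the treewidth is 4.

Treewidth 4.
One optimal decomposition is:
Bags: B1 = {b, e, f, g, k}  B2 = {b, e, f, g, j}  B3 = {b, c, e, g, j}  B4 = {b, d, e, f, j}  B5 = {a, b, f, g, j}  B6 = {a, b, f, h, j}  B7 = {b, e, g, i, j}
Tree: B1–B2, B2–B3, B2–B4, B2–B5, B5–B6, B3–B7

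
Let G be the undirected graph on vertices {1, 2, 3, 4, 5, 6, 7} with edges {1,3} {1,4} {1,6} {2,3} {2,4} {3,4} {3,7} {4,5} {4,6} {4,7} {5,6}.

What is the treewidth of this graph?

A width-2 tree decomposition is:
Bags: B1 = {2, 3, 4}  B2 = {3, 4, 7}  B3 = {1, 3, 4}  B4 = {1, 4, 6}  B5 = {4, 5, 6}
Tree: B1–B2, B1–B3, B3–B4, B4–B5
Each bag holds 3 vertices, so the decomposition has width 2, which upper-bounds the treewidth. On the other hand G contains the 3-clique {1, 3, 4}. A clique must lie in a single bag of any decomposition, so no decomposition can have width below 2. Hence tw(G) = 2 exactly.

2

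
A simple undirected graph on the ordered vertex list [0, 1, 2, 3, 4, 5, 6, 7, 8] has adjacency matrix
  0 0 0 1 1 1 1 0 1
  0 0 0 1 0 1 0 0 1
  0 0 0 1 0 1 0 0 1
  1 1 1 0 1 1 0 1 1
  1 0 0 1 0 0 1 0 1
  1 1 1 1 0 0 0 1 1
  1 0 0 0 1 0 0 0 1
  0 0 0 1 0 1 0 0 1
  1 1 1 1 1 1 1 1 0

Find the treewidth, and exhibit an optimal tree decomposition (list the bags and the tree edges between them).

Treewidth 3.
Bags: B1 = {1, 3, 5, 8}  B2 = {3, 5, 7, 8}  B3 = {2, 3, 5, 8}  B4 = {0, 3, 5, 8}  B5 = {0, 3, 4, 8}  B6 = {0, 4, 6, 8}
Tree: B1–B2, B2–B3, B1–B4, B4–B5, B5–B6

Every bag has size at most 4, so the width is 4 − 1 = 3 and tw(G) ≤ 3. Conversely, {0, 3, 4, 8} is a clique of size 4, and the vertices of any clique must share a bag in every tree decomposition; so some bag has ≥ 4 vertices and tw(G) ≥ 3. Therefore the treewidth is 3.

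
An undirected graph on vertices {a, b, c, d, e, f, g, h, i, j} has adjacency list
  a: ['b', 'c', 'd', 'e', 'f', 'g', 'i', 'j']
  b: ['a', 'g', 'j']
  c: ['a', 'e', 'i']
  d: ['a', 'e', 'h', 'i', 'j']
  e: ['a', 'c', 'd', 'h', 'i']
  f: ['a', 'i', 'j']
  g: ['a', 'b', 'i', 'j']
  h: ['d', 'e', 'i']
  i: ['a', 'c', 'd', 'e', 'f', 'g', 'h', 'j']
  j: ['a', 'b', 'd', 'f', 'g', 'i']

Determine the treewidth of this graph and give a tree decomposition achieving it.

Treewidth 3.
Bags: B1 = {a, d, e, i}  B2 = {a, d, i, j}  B3 = {d, e, h, i}  B4 = {a, c, e, i}  B5 = {a, g, i, j}  B6 = {a, f, i, j}  B7 = {a, b, g, j}
Tree: B1–B2, B1–B3, B1–B4, B2–B5, B5–B6, B5–B7

The largest bag has 4 vertices, giving width 3; this decomposition certifies tw(G) ≤ 3. For the lower bound, the 4 vertices {a, b, g, j} are pairwise adjacent, and any tree decomposition puts a clique entirely inside one bag — forcing width ≥ 3. Therefore the treewidth is 3.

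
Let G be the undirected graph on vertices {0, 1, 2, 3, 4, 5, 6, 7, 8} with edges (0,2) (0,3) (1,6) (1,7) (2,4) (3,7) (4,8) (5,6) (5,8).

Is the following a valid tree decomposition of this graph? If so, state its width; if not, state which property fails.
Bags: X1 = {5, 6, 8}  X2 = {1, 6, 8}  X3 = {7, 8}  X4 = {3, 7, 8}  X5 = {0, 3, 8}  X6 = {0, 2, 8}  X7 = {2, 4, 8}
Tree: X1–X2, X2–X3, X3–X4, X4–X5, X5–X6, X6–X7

A tree decomposition must satisfy three properties: every vertex lies in some bag; for every edge, both endpoints lie together in some bag; and for every vertex, the bags containing it form a connected subtree. Here edge (1,7) lies in no bag, so the decomposition is invalid.

No — edge (1,7) lies in no bag.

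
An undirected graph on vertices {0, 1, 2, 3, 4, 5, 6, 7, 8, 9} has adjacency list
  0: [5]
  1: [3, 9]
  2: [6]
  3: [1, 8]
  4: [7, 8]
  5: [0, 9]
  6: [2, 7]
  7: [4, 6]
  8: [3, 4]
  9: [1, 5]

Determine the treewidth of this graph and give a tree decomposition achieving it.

Treewidth 1.
One such decomposition:
Bags: B1 = {0, 5}  B2 = {5, 9}  B3 = {1, 9}  B4 = {1, 3}  B5 = {3, 8}  B6 = {4, 8}  B7 = {4, 7}  B8 = {6, 7}  B9 = {2, 6}
Tree: B1–B2, B2–B3, B3–B4, B4–B5, B5–B6, B6–B7, B7–B8, B8–B9

Each bag holds 2 vertices, so the decomposition has width 1, which upper-bounds the treewidth. Since G has at least one edge (e.g. 0–5), it is not an edgeless graph, so tw(G) ≥ 1. Combining the bounds, tw(G) = 1.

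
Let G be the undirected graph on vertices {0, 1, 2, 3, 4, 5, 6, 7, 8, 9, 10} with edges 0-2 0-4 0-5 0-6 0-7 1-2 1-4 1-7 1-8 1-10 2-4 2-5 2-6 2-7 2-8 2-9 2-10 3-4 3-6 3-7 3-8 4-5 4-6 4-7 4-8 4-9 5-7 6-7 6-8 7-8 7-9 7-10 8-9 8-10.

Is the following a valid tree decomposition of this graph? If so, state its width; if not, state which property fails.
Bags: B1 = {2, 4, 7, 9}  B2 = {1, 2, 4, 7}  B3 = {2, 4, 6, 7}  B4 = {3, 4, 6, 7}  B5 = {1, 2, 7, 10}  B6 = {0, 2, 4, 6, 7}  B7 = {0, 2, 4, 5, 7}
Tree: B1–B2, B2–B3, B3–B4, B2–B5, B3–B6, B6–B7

A tree decomposition must satisfy three properties: every vertex lies in some bag; for every edge, both endpoints lie together in some bag; and for every vertex, the bags containing it form a connected subtree. Here vertex 8 appears in no bag, so the decomposition is invalid.

No — vertex 8 appears in no bag.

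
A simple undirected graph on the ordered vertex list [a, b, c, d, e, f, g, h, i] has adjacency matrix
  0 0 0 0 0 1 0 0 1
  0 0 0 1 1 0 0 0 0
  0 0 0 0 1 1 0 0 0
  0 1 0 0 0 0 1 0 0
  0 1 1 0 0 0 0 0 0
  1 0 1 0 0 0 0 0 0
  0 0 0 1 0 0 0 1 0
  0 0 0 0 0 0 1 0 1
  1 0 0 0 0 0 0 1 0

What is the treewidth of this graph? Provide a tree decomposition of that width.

Treewidth 2.
One optimal decomposition is:
Bags: B1 = {c, e, f}  B2 = {b, e, f}  B3 = {b, d, f}  B4 = {d, f, g}  B5 = {f, g, h}  B6 = {f, h, i}  B7 = {a, f, i}
Tree: B1–B2, B2–B3, B3–B4, B4–B5, B5–B6, B6–B7

The largest bag has 3 vertices, giving width 2; this decomposition certifies tw(G) ≤ 2. For the lower bound, G contains the cycle f–c–e–b–d–g–h–i–a–f, so G is not a forest; only forests have treewidth ≤ 1, hence tw(G) ≥ 2. Therefore the treewidth is 2.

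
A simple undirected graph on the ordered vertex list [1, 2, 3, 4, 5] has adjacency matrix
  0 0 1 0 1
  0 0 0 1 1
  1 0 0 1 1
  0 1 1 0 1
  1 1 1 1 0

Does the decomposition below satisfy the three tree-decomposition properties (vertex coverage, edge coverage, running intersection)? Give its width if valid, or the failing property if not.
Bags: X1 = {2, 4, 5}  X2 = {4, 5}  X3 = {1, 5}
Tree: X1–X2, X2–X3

A tree decomposition must satisfy three properties: every vertex lies in some bag; for every edge, both endpoints lie together in some bag; and for every vertex, the bags containing it form a connected subtree. Here vertex 3 appears in no bag, so the decomposition is invalid.

No — vertex 3 appears in no bag.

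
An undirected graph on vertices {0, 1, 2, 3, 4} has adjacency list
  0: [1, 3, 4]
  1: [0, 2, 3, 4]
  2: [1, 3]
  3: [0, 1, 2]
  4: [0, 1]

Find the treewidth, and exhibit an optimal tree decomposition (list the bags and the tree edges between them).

Treewidth 2.
One such decomposition:
Bags: B1 = {1, 2, 3}  B2 = {0, 1, 3}  B3 = {0, 1, 4}
Tree: B1–B2, B2–B3

Each bag holds 3 vertices, so the decomposition has width 2, which upper-bounds the treewidth. Conversely, {0, 1, 3} is a clique of size 3, and the vertices of any clique must share a bag in every tree decomposition; so some bag has ≥ 3 vertices and tw(G) ≥ 2. Combining the bounds, tw(G) = 2.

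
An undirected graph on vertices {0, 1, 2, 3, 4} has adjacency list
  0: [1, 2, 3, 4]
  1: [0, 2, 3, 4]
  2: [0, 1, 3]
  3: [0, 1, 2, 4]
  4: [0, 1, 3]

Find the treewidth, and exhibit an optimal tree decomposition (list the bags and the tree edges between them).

Treewidth 3.
One optimal decomposition is:
Bags: B1 = {0, 1, 2, 3}  B2 = {0, 1, 3, 4}
Tree: B1–B2

Every bag has size at most 4, so the width is 4 − 1 = 3 and tw(G) ≤ 3. On the other hand G contains the 4-clique {0, 1, 2, 3}. A clique must lie in a single bag of any decomposition, so no decomposition can have width below 3. Therefore the treewidth is 3.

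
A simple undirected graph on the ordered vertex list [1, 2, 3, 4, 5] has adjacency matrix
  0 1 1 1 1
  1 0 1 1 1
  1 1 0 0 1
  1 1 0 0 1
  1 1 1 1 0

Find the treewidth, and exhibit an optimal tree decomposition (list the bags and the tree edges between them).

Treewidth 3.
Bags: B1 = {1, 2, 3, 5}  B2 = {1, 2, 4, 5}
Tree: B1–B2

Each bag holds 4 vertices, so the decomposition has width 3, which upper-bounds the treewidth. On the other hand G contains the 4-clique {1, 2, 3, 5}. A clique must lie in a single bag of any decomposition, so no decomposition can have width below 3. Combining the bounds, tw(G) = 3.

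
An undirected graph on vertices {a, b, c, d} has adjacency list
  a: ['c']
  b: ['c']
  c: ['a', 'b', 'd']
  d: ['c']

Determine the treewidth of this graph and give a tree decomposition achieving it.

The largest bag has 2 vertices, giving width 1; this decomposition certifies tw(G) ≤ 1. Any graph with an edge has treewidth ≥ 1, and G has the edge b–c. The upper and lower bounds meet at 1, so that is the treewidth.

Treewidth 1.
One such decomposition:
Bags: B1 = {b, c}  B2 = {a, c}  B3 = {c, d}
Tree: B1–B2, B1–B3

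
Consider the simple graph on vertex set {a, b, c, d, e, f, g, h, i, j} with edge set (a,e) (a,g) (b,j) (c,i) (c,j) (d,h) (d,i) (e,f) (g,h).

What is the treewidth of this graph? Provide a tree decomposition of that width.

Each bag holds 2 vertices, so the decomposition has width 1, which upper-bounds the treewidth. Any graph with an edge has treewidth ≥ 1, and G has the edge b–j. Combining the bounds, tw(G) = 1.

Treewidth 1.
Bags: B1 = {b, j}  B2 = {c, j}  B3 = {c, i}  B4 = {d, i}  B5 = {d, h}  B6 = {g, h}  B7 = {a, g}  B8 = {a, e}  B9 = {e, f}
Tree: B1–B2, B2–B3, B3–B4, B4–B5, B5–B6, B6–B7, B7–B8, B8–B9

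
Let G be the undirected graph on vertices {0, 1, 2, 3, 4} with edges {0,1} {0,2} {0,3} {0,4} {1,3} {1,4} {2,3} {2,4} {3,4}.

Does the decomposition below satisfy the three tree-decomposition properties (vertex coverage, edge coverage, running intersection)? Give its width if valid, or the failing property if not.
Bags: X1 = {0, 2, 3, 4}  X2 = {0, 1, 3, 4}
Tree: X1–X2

Yes; width 3.

Checking the three conditions: (i) the bags cover all of {0, 1, 2, 3, 4}; (ii) for each edge, some bag contains both endpoints; (iii) the bags containing any fixed vertex form a subtree. All hold, so the decomposition is valid with width 4 − 1 = 3.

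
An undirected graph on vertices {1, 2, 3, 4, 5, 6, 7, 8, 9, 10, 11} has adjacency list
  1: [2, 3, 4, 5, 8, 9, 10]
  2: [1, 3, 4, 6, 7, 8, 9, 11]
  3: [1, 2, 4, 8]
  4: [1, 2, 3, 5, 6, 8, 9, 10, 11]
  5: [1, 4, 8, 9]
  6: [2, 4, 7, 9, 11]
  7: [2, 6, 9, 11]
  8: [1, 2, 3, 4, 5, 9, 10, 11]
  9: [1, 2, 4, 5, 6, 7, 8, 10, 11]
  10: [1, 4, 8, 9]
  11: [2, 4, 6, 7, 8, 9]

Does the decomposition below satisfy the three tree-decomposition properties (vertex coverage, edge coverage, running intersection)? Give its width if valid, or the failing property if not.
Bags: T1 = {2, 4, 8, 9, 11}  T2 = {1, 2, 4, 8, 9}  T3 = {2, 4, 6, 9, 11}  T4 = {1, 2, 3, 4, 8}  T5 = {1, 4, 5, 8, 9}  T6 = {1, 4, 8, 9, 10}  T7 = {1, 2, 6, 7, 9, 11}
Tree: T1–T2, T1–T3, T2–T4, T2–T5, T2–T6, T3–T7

A tree decomposition must satisfy three properties: every vertex lies in some bag; for every edge, both endpoints lie together in some bag; and for every vertex, the bags containing it form a connected subtree. Here bags containing vertex 1 are not connected in the tree, so the decomposition is invalid.

No — bags containing vertex 1 are not connected in the tree.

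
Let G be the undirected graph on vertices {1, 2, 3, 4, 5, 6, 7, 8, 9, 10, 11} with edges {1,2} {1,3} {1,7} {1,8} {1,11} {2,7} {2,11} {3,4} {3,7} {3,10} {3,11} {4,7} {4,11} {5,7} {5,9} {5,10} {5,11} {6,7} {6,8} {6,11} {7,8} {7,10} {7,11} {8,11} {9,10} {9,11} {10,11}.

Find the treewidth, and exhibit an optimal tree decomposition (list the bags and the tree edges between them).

Each bag holds 4 vertices, so the decomposition has width 3, which upper-bounds the treewidth. On the other hand G contains the 4-clique {5, 9, 10, 11}. A clique must lie in a single bag of any decomposition, so no decomposition can have width below 3. Hence tw(G) = 3 exactly.

Treewidth 3.
Bags: B1 = {3, 7, 10, 11}  B2 = {5, 7, 10, 11}  B3 = {1, 3, 7, 11}  B4 = {1, 7, 8, 11}  B5 = {1, 2, 7, 11}  B6 = {5, 9, 10, 11}  B7 = {6, 7, 8, 11}  B8 = {3, 4, 7, 11}
Tree: B1–B2, B1–B3, B3–B4, B4–B5, B2–B6, B4–B7, B3–B8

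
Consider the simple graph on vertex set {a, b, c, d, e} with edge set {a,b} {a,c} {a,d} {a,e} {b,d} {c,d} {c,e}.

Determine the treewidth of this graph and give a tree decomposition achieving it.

Treewidth 2.
Bags: B1 = {a, c, e}  B2 = {a, c, d}  B3 = {a, b, d}
Tree: B1–B2, B2–B3

Every bag has size at most 3, so the width is 3 − 1 = 2 and tw(G) ≤ 2. For the lower bound, the 3 vertices {a, c, d} are pairwise adjacent, and any tree decomposition puts a clique entirely inside one bag — forcing width ≥ 2. Hence tw(G) = 2 exactly.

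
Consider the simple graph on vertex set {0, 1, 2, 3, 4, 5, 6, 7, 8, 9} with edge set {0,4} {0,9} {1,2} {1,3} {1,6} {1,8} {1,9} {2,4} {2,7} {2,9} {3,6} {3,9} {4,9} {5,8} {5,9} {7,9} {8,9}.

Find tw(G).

A width-2 tree decomposition is:
Bags: B1 = {1, 2, 9}  B2 = {1, 8, 9}  B3 = {2, 4, 9}  B4 = {1, 3, 9}  B5 = {2, 7, 9}  B6 = {5, 8, 9}  B7 = {0, 4, 9}  B8 = {1, 3, 6}
Tree: B1–B2, B1–B3, B1–B4, B3–B5, B2–B6, B3–B7, B4–B8
The largest bag has 3 vertices, giving width 2; this decomposition certifies tw(G) ≤ 2. On the other hand G contains the 3-clique {0, 4, 9}. A clique must lie in a single bag of any decomposition, so no decomposition can have width below 2. Hence tw(G) = 2 exactly.

2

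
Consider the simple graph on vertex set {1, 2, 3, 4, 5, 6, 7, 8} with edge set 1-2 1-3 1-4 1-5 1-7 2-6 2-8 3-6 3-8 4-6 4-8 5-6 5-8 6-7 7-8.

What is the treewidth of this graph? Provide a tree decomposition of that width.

The largest bag has 4 vertices, giving width 3; this decomposition certifies tw(G) ≤ 3. For the lower bound: the 4 vertex sets {3,8}, {6,7}, {1}, {5} are disjoint, each induces a connected subgraph, and every pair is joined by at least one edge of G. Contracting each set to a single vertex therefore yields K_{4} as a minor, and since treewidth is minor-monotone, tw(G) ≥ tw(K_{4}) = 3. Combining the bounds, tw(G) = 3.

Treewidth 3.
Bags: B1 = {1, 3, 6, 8}  B2 = {1, 6, 7, 8}  B3 = {1, 5, 6, 8}  B4 = {1, 2, 6, 8}  B5 = {1, 4, 6, 8}
Tree: B1–B2, B2–B3, B3–B4, B4–B5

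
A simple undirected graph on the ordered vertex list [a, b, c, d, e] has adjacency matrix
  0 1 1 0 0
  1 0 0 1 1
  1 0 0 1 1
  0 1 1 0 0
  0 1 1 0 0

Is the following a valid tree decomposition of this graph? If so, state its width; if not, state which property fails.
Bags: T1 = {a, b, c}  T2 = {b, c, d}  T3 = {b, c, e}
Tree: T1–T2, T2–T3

Every vertex of G appears in some bag (union = {a, b, c, d, e}); every edge is covered by a bag; and for each vertex v the set of bags containing v is connected in the bag tree. The decomposition is therefore valid. The largest bag has 3 vertices, so the width is 2.

Yes; width 2.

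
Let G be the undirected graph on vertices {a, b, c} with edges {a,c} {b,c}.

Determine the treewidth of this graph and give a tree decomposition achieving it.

Treewidth 1.
One optimal decomposition is:
Bags: B1 = {a, c}  B2 = {b, c}
Tree: B1–B2

Every bag has size at most 2, so the width is 2 − 1 = 1 and tw(G) ≤ 1. Any graph with an edge has treewidth ≥ 1, and G has the edge a–c. Therefore the treewidth is 1.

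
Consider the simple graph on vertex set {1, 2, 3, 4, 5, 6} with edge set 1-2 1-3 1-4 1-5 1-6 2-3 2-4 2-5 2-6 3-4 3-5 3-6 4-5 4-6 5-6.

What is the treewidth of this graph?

A width-5 tree decomposition is:
Bags: B1 = {1, 2, 3, 4, 5, 6}
Tree: (single bag)
With just one bag of size 6, the width is 6 − 1 = 5, so tw(G) ≤ 5. Conversely, {1, 2, 3, 4, 5, 6} is a clique of size 6, and the vertices of any clique must share a bag in every tree decomposition; so some bag has ≥ 6 vertices and tw(G) ≥ 5. Hence tw(G) = 5 exactly.

5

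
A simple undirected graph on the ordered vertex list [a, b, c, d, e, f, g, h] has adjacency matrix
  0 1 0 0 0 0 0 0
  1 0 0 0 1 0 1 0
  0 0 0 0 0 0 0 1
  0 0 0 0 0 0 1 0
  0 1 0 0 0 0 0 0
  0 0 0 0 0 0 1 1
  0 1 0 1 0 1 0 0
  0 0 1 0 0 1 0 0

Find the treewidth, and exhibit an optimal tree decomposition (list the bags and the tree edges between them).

Treewidth 1.
One optimal decomposition is:
Bags: B1 = {a, b}  B2 = {b, g}  B3 = {b, e}  B4 = {f, g}  B5 = {f, h}  B6 = {c, h}  B7 = {d, g}
Tree: B1–B2, B2–B3, B2–B4, B4–B5, B5–B6, B4–B7

Each bag holds 2 vertices, so the decomposition has width 1, which upper-bounds the treewidth. G has an edge, so its treewidth is at least 1. The upper and lower bounds meet at 1, so that is the treewidth.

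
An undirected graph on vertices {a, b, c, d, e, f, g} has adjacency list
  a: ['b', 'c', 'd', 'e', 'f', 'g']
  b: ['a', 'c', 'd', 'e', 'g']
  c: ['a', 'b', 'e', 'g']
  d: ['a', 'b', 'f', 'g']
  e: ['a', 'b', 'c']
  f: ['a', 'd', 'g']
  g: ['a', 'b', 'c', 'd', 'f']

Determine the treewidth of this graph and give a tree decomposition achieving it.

Every bag has size at most 4, so the width is 4 − 1 = 3 and tw(G) ≤ 3. For the lower bound, the 4 vertices {a, d, f, g} are pairwise adjacent, and any tree decomposition puts a clique entirely inside one bag — forcing width ≥ 3. Hence tw(G) = 3 exactly.

Treewidth 3.
Bags: B1 = {a, b, c, e}  B2 = {a, b, c, g}  B3 = {a, b, d, g}  B4 = {a, d, f, g}
Tree: B1–B2, B2–B3, B3–B4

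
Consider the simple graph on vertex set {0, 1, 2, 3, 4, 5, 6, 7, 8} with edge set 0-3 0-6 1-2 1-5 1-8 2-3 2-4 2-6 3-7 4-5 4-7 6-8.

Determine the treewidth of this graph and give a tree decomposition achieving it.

Each bag holds 4 vertices, so the decomposition has width 3, which upper-bounds the treewidth. For the lower bound: the 4 vertex sets {4,5,7}, {1}, {2}, {0,3,6,8} are disjoint, each induces a connected subgraph, and every pair is joined by at least one edge of G. Contracting each set to a single vertex therefore yields K_{4} as a minor, and since treewidth is minor-monotone, tw(G) ≥ tw(K_{4}) = 3. Combining the bounds, tw(G) = 3.

Treewidth 3.
One optimal decomposition is:
Bags: B1 = {1, 4, 5, 7}  B2 = {1, 2, 4, 7}  B3 = {1, 2, 3, 7}  B4 = {1, 2, 3, 8}  B5 = {2, 3, 6, 8}  B6 = {0, 3, 6, 8}
Tree: B1–B2, B2–B3, B3–B4, B4–B5, B5–B6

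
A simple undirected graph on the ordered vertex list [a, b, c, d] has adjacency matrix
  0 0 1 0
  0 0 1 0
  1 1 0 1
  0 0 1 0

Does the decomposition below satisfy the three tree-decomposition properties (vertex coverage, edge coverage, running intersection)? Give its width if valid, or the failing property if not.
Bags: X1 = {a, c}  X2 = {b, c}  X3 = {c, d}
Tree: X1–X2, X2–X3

Yes; width 1.

Checking the three conditions: (i) the bags cover all of {a, b, c, d}; (ii) for each edge, some bag contains both endpoints; (iii) the bags containing any fixed vertex form a subtree. All hold, so the decomposition is valid with width 2 − 1 = 1.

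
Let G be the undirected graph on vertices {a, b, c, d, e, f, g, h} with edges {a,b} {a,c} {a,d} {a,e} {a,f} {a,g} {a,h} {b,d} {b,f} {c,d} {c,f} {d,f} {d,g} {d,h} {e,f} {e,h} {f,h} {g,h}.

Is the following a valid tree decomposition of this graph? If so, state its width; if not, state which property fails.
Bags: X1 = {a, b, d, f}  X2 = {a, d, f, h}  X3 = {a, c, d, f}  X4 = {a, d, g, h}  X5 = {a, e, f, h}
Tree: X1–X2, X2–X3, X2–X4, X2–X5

Yes; width 3.

Vertex coverage: the bags together contain {a, b, c, d, e, f, g, h}, the full vertex set. Edge coverage: each edge of G has both endpoints in at least one bag. Running intersection: for every vertex, the bags containing it form a connected subtree. All three properties hold, so this is a valid tree decomposition of width max|bag| − 1 = 3, and hence tw(G) ≤ 3.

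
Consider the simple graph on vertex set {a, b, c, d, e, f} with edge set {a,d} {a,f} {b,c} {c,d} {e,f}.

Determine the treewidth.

A width-1 tree decomposition is:
Bags: B1 = {e, f}  B2 = {a, f}  B3 = {a, d}  B4 = {c, d}  B5 = {b, c}
Tree: B1–B2, B2–B3, B3–B4, B4–B5
The largest bag has 2 vertices, giving width 1; this decomposition certifies tw(G) ≤ 1. G has an edge, so its treewidth is at least 1. Hence tw(G) = 1 exactly.

1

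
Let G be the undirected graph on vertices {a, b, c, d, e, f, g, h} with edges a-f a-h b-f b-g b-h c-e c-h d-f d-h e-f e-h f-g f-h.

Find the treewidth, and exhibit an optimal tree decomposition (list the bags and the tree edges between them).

Each bag holds 3 vertices, so the decomposition has width 2, which upper-bounds the treewidth. Conversely, {c, e, h} is a clique of size 3, and the vertices of any clique must share a bag in every tree decomposition; so some bag has ≥ 3 vertices and tw(G) ≥ 2. Hence tw(G) = 2 exactly.

Treewidth 2.
Bags: B1 = {b, f, h}  B2 = {d, f, h}  B3 = {a, f, h}  B4 = {b, f, g}  B5 = {e, f, h}  B6 = {c, e, h}
Tree: B1–B2, B1–B3, B1–B4, B2–B5, B5–B6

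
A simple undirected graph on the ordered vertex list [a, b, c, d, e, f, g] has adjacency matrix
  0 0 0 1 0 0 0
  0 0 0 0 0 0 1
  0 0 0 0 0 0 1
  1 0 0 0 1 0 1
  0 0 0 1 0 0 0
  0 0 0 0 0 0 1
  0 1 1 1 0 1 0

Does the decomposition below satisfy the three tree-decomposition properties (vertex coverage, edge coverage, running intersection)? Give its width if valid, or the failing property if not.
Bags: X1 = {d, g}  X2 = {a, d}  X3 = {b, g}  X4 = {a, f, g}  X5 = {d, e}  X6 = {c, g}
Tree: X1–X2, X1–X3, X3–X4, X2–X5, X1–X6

A tree decomposition must satisfy three properties: every vertex lies in some bag; for every edge, both endpoints lie together in some bag; and for every vertex, the bags containing it form a connected subtree. Here bags containing vertex a are not connected in the tree, so the decomposition is invalid.

No — bags containing vertex a are not connected in the tree.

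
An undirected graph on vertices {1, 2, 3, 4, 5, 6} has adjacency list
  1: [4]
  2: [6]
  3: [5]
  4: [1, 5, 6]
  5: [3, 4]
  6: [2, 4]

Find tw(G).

A width-1 tree decomposition is:
Bags: B1 = {4, 6}  B2 = {1, 4}  B3 = {4, 5}  B4 = {2, 6}  B5 = {3, 5}
Tree: B1–B2, B1–B3, B1–B4, B3–B5
Every bag has size at most 2, so the width is 2 − 1 = 1 and tw(G) ≤ 1. Since G has at least one edge (e.g. 6–4), it is not an edgeless graph, so tw(G) ≥ 1. Combining the bounds, tw(G) = 1.

1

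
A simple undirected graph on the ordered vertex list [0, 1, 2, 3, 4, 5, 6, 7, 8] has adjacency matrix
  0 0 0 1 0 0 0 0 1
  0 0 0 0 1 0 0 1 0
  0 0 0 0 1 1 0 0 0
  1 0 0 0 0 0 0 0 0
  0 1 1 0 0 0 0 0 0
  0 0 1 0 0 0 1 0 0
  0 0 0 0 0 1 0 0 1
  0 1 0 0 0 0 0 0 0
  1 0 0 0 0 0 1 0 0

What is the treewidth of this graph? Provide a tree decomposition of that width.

Every bag has size at most 2, so the width is 2 − 1 = 1 and tw(G) ≤ 1. Any graph with an edge has treewidth ≥ 1, and G has the edge 3–0. The upper and lower bounds meet at 1, so that is the treewidth.

Treewidth 1.
One optimal decomposition is:
Bags: B1 = {0, 3}  B2 = {0, 8}  B3 = {6, 8}  B4 = {5, 6}  B5 = {2, 5}  B6 = {2, 4}  B7 = {1, 4}  B8 = {1, 7}
Tree: B1–B2, B2–B3, B3–B4, B4–B5, B5–B6, B6–B7, B7–B8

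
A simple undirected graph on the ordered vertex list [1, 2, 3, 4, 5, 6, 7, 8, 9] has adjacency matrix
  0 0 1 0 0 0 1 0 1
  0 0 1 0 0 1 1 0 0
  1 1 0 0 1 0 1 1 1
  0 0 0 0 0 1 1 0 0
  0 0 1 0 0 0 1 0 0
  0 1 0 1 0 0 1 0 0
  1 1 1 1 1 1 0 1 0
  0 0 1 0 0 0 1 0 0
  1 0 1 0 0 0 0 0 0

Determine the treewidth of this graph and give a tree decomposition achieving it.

Treewidth 2.
Bags: B1 = {1, 3, 7}  B2 = {1, 3, 9}  B3 = {3, 7, 8}  B4 = {2, 3, 7}  B5 = {2, 6, 7}  B6 = {4, 6, 7}  B7 = {3, 5, 7}
Tree: B1–B2, B1–B3, B3–B4, B4–B5, B5–B6, B3–B7

The largest bag has 3 vertices, giving width 2; this decomposition certifies tw(G) ≤ 2. On the other hand G contains the 3-clique {1, 3, 9}. A clique must lie in a single bag of any decomposition, so no decomposition can have width below 2. Hence tw(G) = 2 exactly.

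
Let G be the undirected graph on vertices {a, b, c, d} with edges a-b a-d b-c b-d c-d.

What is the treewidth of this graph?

A width-2 tree decomposition is:
Bags: B1 = {a, b, d}  B2 = {b, c, d}
Tree: B1–B2
Every bag has size at most 3, so the width is 3 − 1 = 2 and tw(G) ≤ 2. Conversely, {b, c, d} is a clique of size 3, and the vertices of any clique must share a bag in every tree decomposition; so some bag has ≥ 3 vertices and tw(G) ≥ 2. Therefore the treewidth is 2.

2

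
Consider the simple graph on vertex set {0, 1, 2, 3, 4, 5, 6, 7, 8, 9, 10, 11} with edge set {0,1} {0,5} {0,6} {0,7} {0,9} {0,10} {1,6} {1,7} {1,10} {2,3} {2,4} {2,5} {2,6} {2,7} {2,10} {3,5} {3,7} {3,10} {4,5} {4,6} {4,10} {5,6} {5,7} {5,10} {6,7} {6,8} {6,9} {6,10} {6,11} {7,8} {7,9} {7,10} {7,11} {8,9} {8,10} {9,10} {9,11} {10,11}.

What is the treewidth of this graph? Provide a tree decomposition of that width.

The largest bag has 5 vertices, giving width 4; this decomposition certifies tw(G) ≤ 4. On the other hand G contains the 5-clique {2, 3, 5, 7, 10}. A clique must lie in a single bag of any decomposition, so no decomposition can have width below 4. Combining the bounds, tw(G) = 4.

Treewidth 4.
Bags: B1 = {0, 5, 6, 7, 10}  B2 = {2, 5, 6, 7, 10}  B3 = {0, 6, 7, 9, 10}  B4 = {6, 7, 8, 9, 10}  B5 = {2, 3, 5, 7, 10}  B6 = {0, 1, 6, 7, 10}  B7 = {6, 7, 9, 10, 11}  B8 = {2, 4, 5, 6, 10}
Tree: B1–B2, B1–B3, B3–B4, B2–B5, B1–B6, B3–B7, B2–B8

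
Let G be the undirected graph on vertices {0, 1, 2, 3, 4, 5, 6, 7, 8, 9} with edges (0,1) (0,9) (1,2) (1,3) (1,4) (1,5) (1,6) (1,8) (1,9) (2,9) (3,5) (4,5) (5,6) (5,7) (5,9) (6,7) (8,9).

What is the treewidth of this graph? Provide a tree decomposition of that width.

Every bag has size at most 3, so the width is 3 − 1 = 2 and tw(G) ≤ 2. Conversely, {0, 1, 9} is a clique of size 3, and the vertices of any clique must share a bag in every tree decomposition; so some bag has ≥ 3 vertices and tw(G) ≥ 2. Therefore the treewidth is 2.

Treewidth 2.
Bags: B1 = {1, 5, 6}  B2 = {1, 4, 5}  B3 = {5, 6, 7}  B4 = {1, 3, 5}  B5 = {1, 5, 9}  B6 = {1, 2, 9}  B7 = {0, 1, 9}  B8 = {1, 8, 9}
Tree: B1–B2, B1–B3, B2–B4, B1–B5, B5–B6, B5–B7, B7–B8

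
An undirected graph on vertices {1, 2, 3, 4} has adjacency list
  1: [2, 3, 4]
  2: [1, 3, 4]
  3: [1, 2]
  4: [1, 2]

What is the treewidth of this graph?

A width-2 tree decomposition is:
Bags: B1 = {1, 2, 4}  B2 = {1, 2, 3}
Tree: B1–B2
Every bag has size at most 3, so the width is 3 − 1 = 2 and tw(G) ≤ 2. On the other hand G contains the 3-clique {1, 2, 3}. A clique must lie in a single bag of any decomposition, so no decomposition can have width below 2. Combining the bounds, tw(G) = 2.

2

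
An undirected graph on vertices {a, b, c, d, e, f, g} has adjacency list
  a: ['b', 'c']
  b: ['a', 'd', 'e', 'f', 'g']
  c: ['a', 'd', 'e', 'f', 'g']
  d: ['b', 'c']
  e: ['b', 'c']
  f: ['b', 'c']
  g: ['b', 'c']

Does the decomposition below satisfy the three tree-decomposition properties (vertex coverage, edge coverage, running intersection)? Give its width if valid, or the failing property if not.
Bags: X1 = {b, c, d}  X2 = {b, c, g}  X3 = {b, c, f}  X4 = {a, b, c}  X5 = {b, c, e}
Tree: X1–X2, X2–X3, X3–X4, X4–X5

Yes; width 2.

Every vertex of G appears in some bag (union = {a, b, c, d, e, f, g}); every edge is covered by a bag; and for each vertex v the set of bags containing v is connected in the bag tree. The decomposition is therefore valid. The largest bag has 3 vertices, so the width is 2.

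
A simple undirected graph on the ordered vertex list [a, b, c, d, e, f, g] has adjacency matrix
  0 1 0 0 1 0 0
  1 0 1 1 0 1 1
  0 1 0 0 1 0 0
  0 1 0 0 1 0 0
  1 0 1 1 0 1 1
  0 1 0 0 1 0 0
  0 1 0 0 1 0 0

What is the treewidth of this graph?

2

A width-2 tree decomposition is:
Bags: B1 = {b, d, e}  B2 = {b, e, f}  B3 = {a, b, e}  B4 = {b, c, e}  B5 = {b, e, g}
Tree: B1–B2, B2–B3, B3–B4, B4–B5
The largest bag has 3 vertices, giving width 2; this decomposition certifies tw(G) ≤ 2. Since b–d–e–f–b is a cycle in G, G is not acyclic. Forests are exactly the graphs of treewidth ≤ 1, so tw(G) ≥ 2. The upper and lower bounds meet at 2, so that is the treewidth.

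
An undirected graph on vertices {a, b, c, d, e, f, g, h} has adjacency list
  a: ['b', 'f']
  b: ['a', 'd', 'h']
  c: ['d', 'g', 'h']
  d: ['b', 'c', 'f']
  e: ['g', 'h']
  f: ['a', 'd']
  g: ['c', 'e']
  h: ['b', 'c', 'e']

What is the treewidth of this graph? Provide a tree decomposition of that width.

Treewidth 2.
One such decomposition:
Bags: B1 = {a, b, f}  B2 = {b, d, f}  B3 = {b, d, h}  B4 = {c, d, h}  B5 = {c, e, h}  B6 = {c, e, g}
Tree: B1–B2, B2–B3, B3–B4, B4–B5, B5–B6

Each bag holds 3 vertices, so the decomposition has width 2, which upper-bounds the treewidth. Since a–f–d–b–a is a cycle in G, G is not acyclic. Forests are exactly the graphs of treewidth ≤ 1, so tw(G) ≥ 2. The upper and lower bounds meet at 2, so that is the treewidth.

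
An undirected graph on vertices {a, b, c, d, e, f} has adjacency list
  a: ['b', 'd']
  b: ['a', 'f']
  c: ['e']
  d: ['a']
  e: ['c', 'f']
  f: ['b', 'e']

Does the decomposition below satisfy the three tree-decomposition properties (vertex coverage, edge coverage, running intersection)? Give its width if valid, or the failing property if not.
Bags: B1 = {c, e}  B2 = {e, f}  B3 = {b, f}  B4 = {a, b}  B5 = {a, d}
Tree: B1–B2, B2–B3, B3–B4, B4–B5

Every vertex of G appears in some bag (union = {a, b, c, d, e, f}); every edge is covered by a bag; and for each vertex v the set of bags containing v is connected in the bag tree. The decomposition is therefore valid. The largest bag has 2 vertices, so the width is 1.

Yes; width 1.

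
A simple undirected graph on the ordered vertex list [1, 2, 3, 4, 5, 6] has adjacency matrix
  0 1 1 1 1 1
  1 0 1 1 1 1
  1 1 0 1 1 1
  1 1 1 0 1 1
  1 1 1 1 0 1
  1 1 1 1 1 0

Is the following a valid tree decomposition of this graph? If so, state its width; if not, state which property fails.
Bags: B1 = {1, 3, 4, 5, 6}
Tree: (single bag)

No — vertex 2 appears in no bag.

A tree decomposition must satisfy three properties: every vertex lies in some bag; for every edge, both endpoints lie together in some bag; and for every vertex, the bags containing it form a connected subtree. Here vertex 2 appears in no bag, so the decomposition is invalid.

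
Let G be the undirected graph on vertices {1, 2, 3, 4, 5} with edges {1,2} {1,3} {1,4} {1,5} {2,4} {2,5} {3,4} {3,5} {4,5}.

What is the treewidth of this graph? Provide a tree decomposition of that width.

Treewidth 3.
One such decomposition:
Bags: B1 = {1, 3, 4, 5}  B2 = {1, 2, 4, 5}
Tree: B1–B2

The largest bag has 4 vertices, giving width 3; this decomposition certifies tw(G) ≤ 3. For the lower bound, the 4 vertices {1, 2, 4, 5} are pairwise adjacent, and any tree decomposition puts a clique entirely inside one bag — forcing width ≥ 3. Combining the bounds, tw(G) = 3.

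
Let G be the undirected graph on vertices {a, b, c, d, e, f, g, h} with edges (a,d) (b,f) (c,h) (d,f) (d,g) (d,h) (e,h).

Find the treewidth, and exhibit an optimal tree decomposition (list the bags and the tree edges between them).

Each bag holds 2 vertices, so the decomposition has width 1, which upper-bounds the treewidth. G has an edge, so its treewidth is at least 1. The upper and lower bounds meet at 1, so that is the treewidth.

Treewidth 1.
Bags: B1 = {d, h}  B2 = {a, d}  B3 = {d, f}  B4 = {b, f}  B5 = {e, h}  B6 = {c, h}  B7 = {d, g}
Tree: B1–B2, B2–B3, B3–B4, B1–B5, B1–B6, B2–B7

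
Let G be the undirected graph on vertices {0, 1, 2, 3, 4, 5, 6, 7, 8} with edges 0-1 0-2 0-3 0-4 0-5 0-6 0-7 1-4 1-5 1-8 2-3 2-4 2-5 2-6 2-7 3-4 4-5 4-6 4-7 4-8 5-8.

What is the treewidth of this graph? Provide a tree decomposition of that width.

Every bag has size at most 4, so the width is 4 − 1 = 3 and tw(G) ≤ 3. For the lower bound, the 4 vertices {0, 1, 4, 5} are pairwise adjacent, and any tree decomposition puts a clique entirely inside one bag — forcing width ≥ 3. Therefore the treewidth is 3.

Treewidth 3.
One such decomposition:
Bags: B1 = {0, 2, 4, 7}  B2 = {0, 2, 4, 5}  B3 = {0, 2, 4, 6}  B4 = {0, 2, 3, 4}  B5 = {0, 1, 4, 5}  B6 = {1, 4, 5, 8}
Tree: B1–B2, B2–B3, B2–B4, B2–B5, B5–B6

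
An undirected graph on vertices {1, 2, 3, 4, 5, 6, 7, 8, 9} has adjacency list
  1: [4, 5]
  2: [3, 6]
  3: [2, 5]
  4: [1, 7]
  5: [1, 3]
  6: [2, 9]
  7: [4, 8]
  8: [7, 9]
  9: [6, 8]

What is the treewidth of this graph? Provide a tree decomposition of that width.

Treewidth 2.
One such decomposition:
Bags: B1 = {6, 8, 9}  B2 = {6, 7, 8}  B3 = {4, 6, 7}  B4 = {1, 4, 6}  B5 = {1, 5, 6}  B6 = {3, 5, 6}  B7 = {2, 3, 6}
Tree: B1–B2, B2–B3, B3–B4, B4–B5, B5–B6, B6–B7

Each bag holds 3 vertices, so the decomposition has width 2, which upper-bounds the treewidth. For the lower bound, G contains the cycle 6–9–8–7–4–1–5–3–2–6, so G is not a forest; only forests have treewidth ≤ 1, hence tw(G) ≥ 2. Hence tw(G) = 2 exactly.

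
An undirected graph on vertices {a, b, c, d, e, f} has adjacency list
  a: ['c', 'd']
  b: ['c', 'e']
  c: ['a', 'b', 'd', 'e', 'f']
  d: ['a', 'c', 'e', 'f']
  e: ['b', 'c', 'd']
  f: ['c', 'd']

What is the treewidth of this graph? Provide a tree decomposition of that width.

Treewidth 2.
One such decomposition:
Bags: B1 = {a, c, d}  B2 = {c, d, f}  B3 = {c, d, e}  B4 = {b, c, e}
Tree: B1–B2, B2–B3, B3–B4

The largest bag has 3 vertices, giving width 2; this decomposition certifies tw(G) ≤ 2. Conversely, {c, d, e} is a clique of size 3, and the vertices of any clique must share a bag in every tree decomposition; so some bag has ≥ 3 vertices and tw(G) ≥ 2. Hence tw(G) = 2 exactly.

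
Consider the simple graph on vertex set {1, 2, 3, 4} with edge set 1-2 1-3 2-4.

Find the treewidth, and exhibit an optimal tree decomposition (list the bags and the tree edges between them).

Treewidth 1.
One such decomposition:
Bags: B1 = {1, 2}  B2 = {2, 4}  B3 = {1, 3}
Tree: B1–B2, B1–B3

The largest bag has 2 vertices, giving width 1; this decomposition certifies tw(G) ≤ 1. G has an edge, so its treewidth is at least 1. Therefore the treewidth is 1.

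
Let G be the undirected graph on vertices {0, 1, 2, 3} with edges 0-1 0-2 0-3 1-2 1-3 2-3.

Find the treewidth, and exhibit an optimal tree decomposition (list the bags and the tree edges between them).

Treewidth 3.
One such decomposition:
Bags: B1 = {0, 1, 2, 3}
Tree: (single bag)

With just one bag of size 4, the width is 4 − 1 = 3, so tw(G) ≤ 3. On the other hand G contains the 4-clique {0, 1, 2, 3}. A clique must lie in a single bag of any decomposition, so no decomposition can have width below 3. The upper and lower bounds meet at 3, so that is the treewidth.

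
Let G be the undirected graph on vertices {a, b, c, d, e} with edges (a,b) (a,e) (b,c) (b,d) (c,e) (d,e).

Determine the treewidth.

A width-2 tree decomposition is:
Bags: B1 = {b, d, e}  B2 = {a, b, e}  B3 = {b, c, e}
Tree: B1–B2, B2–B3
The largest bag has 3 vertices, giving width 2; this decomposition certifies tw(G) ≤ 2. Since d–e–a–b–d is a cycle in G, G is not acyclic. Forests are exactly the graphs of treewidth ≤ 1, so tw(G) ≥ 2. The upper and lower bounds meet at 2, so that is the treewidth.

2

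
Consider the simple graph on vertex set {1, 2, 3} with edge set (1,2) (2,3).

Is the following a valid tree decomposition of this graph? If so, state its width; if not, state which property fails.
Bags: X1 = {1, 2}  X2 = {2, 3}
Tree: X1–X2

Yes; width 1.

Vertex coverage: the bags together contain {1, 2, 3}, the full vertex set. Edge coverage: each edge of G has both endpoints in at least one bag. Running intersection: for every vertex, the bags containing it form a connected subtree. All three properties hold, so this is a valid tree decomposition of width max|bag| − 1 = 1, and hence tw(G) ≤ 1.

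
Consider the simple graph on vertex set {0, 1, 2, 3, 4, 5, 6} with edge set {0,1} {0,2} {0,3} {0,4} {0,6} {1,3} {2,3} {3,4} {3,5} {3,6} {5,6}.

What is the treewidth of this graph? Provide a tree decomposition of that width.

Treewidth 2.
Bags: B1 = {0, 2, 3}  B2 = {0, 3, 6}  B3 = {3, 5, 6}  B4 = {0, 3, 4}  B5 = {0, 1, 3}
Tree: B1–B2, B2–B3, B2–B4, B1–B5

The largest bag has 3 vertices, giving width 2; this decomposition certifies tw(G) ≤ 2. For the lower bound, the 3 vertices {0, 1, 3} are pairwise adjacent, and any tree decomposition puts a clique entirely inside one bag — forcing width ≥ 2. The upper and lower bounds meet at 2, so that is the treewidth.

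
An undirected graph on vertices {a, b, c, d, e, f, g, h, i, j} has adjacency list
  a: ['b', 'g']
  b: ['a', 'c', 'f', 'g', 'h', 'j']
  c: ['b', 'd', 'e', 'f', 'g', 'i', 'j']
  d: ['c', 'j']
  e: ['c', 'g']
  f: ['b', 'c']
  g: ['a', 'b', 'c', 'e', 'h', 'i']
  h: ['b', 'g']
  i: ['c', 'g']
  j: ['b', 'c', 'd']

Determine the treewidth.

A width-2 tree decomposition is:
Bags: B1 = {b, c, g}  B2 = {c, e, g}  B3 = {a, b, g}  B4 = {b, g, h}  B5 = {b, c, j}  B6 = {b, c, f}  B7 = {c, d, j}  B8 = {c, g, i}
Tree: B1–B2, B1–B3, B1–B4, B1–B5, B5–B6, B5–B7, B2–B8
Each bag holds 3 vertices, so the decomposition has width 2, which upper-bounds the treewidth. On the other hand G contains the 3-clique {b, g, h}. A clique must lie in a single bag of any decomposition, so no decomposition can have width below 2. The upper and lower bounds meet at 2, so that is the treewidth.

2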